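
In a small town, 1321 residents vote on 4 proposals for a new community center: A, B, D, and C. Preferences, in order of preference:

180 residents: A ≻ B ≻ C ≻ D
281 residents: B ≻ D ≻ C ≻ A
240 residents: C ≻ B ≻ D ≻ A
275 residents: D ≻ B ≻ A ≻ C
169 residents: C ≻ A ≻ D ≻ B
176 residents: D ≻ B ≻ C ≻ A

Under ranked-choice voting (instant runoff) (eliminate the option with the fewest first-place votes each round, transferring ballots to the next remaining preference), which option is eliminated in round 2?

Round 1: A 180, B 281, D 451, C 409. Eliminate A.
Round 2: B 461, D 451, C 409. Eliminate C.

C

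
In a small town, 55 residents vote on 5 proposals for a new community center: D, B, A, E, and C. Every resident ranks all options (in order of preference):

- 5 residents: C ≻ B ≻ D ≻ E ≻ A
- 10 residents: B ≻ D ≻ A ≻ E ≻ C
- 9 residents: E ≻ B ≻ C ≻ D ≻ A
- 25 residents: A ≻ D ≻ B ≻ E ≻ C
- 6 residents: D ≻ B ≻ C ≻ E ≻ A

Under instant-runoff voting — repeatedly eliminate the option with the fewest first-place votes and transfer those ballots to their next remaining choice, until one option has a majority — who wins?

B

Round 1: D 6, B 10, A 25, E 9, C 5. Eliminate C.
Round 2: D 6, B 15, A 25, E 9. Eliminate D.
Round 3: B 21, A 25, E 9. Eliminate E.
Round 4: B 30, A 25. B has a majority.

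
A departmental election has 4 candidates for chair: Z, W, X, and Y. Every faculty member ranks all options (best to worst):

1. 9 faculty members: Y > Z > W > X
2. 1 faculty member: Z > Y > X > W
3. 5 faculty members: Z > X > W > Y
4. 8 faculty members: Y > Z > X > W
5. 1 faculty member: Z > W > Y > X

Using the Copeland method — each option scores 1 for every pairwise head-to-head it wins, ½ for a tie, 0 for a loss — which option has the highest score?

Z: beats W and X; loses to Y → score 2.
W: loses to Z, X, and Y → score 0.
X: beats W; loses to Z and Y → score 1.
Y: beats Z, W, and X → score 3.
Y has the best pairwise record.

Y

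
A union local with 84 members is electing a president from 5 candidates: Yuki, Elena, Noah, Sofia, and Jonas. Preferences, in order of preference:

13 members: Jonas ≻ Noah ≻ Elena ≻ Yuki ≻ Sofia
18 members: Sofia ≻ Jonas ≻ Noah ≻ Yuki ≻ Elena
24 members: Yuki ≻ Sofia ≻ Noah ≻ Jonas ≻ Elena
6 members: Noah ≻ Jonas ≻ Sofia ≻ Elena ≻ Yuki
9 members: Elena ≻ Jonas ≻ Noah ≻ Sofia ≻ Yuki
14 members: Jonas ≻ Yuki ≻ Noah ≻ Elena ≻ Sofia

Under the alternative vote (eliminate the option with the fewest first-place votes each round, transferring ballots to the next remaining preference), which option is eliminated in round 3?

Round 1: Yuki 24, Elena 9, Noah 6, Sofia 18, Jonas 27. Eliminate Noah.
Round 2: Yuki 24, Elena 9, Sofia 18, Jonas 33. Eliminate Elena.
Round 3: Yuki 24, Sofia 18, Jonas 42. Eliminate Sofia.

Sofia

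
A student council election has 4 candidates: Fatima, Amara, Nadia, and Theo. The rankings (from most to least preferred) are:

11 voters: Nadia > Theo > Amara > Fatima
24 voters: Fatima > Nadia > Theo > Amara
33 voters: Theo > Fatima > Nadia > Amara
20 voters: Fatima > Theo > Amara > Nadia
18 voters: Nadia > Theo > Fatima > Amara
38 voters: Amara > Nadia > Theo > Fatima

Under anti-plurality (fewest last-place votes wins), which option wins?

Last-place votes: Fatima 49, Amara 75, Nadia 20, Theo 0.
Theo is ranked last by the fewest voters, so Theo wins.

Theo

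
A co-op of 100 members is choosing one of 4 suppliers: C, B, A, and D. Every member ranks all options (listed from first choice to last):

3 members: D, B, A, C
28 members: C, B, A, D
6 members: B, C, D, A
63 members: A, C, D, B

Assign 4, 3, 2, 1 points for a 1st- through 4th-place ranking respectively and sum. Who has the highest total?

C: 3·1 + 28·4 + 6·3 + 63·3 = 322
B: 3·3 + 28·3 + 6·4 + 63·1 = 180
A: 3·2 + 28·2 + 6·1 + 63·4 = 320
D: 3·4 + 28·1 + 6·2 + 63·2 = 178
C has the highest Borda score (322).

C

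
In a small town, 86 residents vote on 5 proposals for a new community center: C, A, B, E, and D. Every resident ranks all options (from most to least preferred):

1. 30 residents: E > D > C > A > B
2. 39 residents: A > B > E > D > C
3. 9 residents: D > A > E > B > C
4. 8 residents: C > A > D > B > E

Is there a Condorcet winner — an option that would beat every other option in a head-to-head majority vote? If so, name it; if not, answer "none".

A

A vs C: 48–38 for A.
A vs B: 86–0 for A.
A vs E: 56–30 for A.
A vs D: 47–39 for A.
A beats every other option head-to-head.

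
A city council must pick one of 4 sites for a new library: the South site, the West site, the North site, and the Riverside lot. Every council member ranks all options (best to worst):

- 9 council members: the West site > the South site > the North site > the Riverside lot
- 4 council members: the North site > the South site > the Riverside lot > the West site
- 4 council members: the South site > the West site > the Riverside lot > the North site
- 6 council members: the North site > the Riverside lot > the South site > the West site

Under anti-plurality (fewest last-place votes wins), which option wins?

Last-place votes: the South site 0, the West site 10, the North site 4, the Riverside lot 9.
the South site is ranked last by the fewest voters, so the South site wins.

the South site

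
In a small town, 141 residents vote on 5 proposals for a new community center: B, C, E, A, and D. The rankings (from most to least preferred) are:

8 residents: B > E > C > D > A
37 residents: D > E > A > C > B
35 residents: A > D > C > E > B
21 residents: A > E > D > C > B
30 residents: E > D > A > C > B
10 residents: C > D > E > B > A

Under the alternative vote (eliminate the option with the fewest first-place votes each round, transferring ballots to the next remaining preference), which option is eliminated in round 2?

Round 1: B 8, C 10, E 30, A 56, D 37. Eliminate B.
Round 2: C 10, E 38, A 56, D 37. Eliminate C.

C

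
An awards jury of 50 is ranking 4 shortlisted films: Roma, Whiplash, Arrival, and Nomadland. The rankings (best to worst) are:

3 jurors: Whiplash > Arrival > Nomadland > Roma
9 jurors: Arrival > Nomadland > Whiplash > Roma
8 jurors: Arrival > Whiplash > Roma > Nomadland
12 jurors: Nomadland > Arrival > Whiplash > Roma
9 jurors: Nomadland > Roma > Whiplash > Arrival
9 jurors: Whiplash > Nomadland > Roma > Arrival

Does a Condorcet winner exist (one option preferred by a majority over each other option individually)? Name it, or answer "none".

Nomadland

Nomadland vs Roma: 42–8 for Nomadland.
Nomadland vs Whiplash: 30–20 for Nomadland.
Nomadland vs Arrival: 30–20 for Nomadland.
Nomadland beats every other option head-to-head.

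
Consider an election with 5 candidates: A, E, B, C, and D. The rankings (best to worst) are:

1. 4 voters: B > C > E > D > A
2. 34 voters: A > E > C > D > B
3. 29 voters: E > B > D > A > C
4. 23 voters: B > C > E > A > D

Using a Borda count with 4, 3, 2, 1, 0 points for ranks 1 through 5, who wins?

E

A: 4·0 + 34·4 + 29·1 + 23·1 = 188
E: 4·2 + 34·3 + 29·4 + 23·2 = 272
B: 4·4 + 34·0 + 29·3 + 23·4 = 195
C: 4·3 + 34·2 + 29·0 + 23·3 = 149
D: 4·1 + 34·1 + 29·2 + 23·0 = 96
E has the highest Borda score (272).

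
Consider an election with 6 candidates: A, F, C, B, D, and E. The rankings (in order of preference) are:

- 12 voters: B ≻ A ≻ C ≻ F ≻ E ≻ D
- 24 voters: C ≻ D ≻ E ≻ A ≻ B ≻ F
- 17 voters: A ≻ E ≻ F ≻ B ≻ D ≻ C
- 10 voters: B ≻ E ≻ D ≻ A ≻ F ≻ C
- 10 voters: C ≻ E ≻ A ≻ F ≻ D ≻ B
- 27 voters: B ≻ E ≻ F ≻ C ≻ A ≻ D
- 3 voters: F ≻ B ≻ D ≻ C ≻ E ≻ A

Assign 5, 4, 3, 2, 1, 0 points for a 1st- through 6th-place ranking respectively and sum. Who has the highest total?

E

A: 12·4 + 24·2 + 17·5 + 10·2 + 10·3 + 27·1 + 3·0 = 258
F: 12·2 + 24·0 + 17·3 + 10·1 + 10·2 + 27·3 + 3·5 = 201
C: 12·3 + 24·5 + 17·0 + 10·0 + 10·5 + 27·2 + 3·2 = 266
B: 12·5 + 24·1 + 17·2 + 10·5 + 10·0 + 27·5 + 3·4 = 315
D: 12·0 + 24·4 + 17·1 + 10·3 + 10·1 + 27·0 + 3·3 = 162
E: 12·1 + 24·3 + 17·4 + 10·4 + 10·4 + 27·4 + 3·1 = 343
E has the highest Borda score (343).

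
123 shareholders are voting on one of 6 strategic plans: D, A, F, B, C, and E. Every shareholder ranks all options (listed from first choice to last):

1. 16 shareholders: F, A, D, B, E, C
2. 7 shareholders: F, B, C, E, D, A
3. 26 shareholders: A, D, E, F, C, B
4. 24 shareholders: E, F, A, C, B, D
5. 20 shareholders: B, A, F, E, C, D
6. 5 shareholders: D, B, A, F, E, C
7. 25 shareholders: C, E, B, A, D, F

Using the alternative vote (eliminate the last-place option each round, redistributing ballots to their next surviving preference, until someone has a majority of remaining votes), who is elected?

Round 1: D 5, A 26, F 23, B 20, C 25, E 24. Eliminate D.
Round 2: A 26, F 23, B 25, C 25, E 24. Eliminate F.
Round 3: A 42, B 32, C 25, E 24. Eliminate E.
Round 4: A 66, B 32, C 25. A has a majority.

A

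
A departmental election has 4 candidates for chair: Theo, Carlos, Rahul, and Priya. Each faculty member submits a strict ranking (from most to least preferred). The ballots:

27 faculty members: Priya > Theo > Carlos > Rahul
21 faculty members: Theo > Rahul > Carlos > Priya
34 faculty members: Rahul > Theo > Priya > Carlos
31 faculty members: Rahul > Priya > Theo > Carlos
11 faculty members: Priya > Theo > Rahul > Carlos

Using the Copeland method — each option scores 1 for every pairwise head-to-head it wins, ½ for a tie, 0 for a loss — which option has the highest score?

Theo: beats Carlos; loses to Rahul and Priya → score 1.
Carlos: loses to Theo, Rahul, and Priya → score 0.
Rahul: beats Theo, Carlos, and Priya → score 3.
Priya: beats Theo and Carlos; loses to Rahul → score 2.
Rahul has the best pairwise record.

Rahul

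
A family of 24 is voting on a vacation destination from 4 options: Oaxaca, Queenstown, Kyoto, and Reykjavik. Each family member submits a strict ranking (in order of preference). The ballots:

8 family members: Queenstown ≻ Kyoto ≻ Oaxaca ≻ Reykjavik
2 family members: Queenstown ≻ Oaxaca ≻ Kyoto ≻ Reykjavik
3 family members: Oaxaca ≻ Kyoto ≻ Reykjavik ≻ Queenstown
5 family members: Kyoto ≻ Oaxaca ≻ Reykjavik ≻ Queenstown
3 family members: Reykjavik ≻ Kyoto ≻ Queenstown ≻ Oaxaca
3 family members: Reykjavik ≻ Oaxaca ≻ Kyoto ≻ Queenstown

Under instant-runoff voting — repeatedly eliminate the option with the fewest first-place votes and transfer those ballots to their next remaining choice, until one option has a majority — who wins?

Kyoto

Round 1: Oaxaca 3, Queenstown 10, Kyoto 5, Reykjavik 6. Eliminate Oaxaca.
Round 2: Queenstown 10, Kyoto 8, Reykjavik 6. Eliminate Reykjavik.
Round 3: Queenstown 10, Kyoto 14. Kyoto has a majority.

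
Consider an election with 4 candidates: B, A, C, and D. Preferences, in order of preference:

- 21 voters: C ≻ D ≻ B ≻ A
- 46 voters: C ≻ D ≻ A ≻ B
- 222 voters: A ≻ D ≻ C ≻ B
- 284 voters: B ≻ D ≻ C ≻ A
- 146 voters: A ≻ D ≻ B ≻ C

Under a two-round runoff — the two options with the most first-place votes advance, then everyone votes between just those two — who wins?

Round 1 first-place votes: B 284, A 368, C 67, D 0.
A and B advance.
Runoff: A is preferred to B by 414 voters; B by 305.
A wins the runoff.

A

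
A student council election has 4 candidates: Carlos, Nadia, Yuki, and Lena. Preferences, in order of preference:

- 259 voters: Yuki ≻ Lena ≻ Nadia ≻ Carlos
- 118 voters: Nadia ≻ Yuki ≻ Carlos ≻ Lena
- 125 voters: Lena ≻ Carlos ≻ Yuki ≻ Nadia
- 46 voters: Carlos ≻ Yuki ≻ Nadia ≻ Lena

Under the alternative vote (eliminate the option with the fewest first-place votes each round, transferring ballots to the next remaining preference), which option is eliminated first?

Carlos

Round 1: Carlos 46, Nadia 118, Yuki 259, Lena 125. Eliminate Carlos.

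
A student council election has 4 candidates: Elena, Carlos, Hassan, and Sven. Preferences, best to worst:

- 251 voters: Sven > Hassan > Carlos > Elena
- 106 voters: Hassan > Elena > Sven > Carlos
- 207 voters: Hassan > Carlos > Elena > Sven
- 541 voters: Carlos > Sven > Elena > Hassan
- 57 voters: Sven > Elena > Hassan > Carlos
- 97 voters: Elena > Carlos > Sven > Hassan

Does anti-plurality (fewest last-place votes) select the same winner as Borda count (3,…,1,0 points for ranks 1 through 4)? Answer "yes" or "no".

yes

Anti-plurality — last-place votes: Elena 251, Carlos 163, Hassan 638, Sven 207. Winner: Carlos.
Borda — scores: Elena 1365, Carlos 2482, Hassan 1498, Sven 2209. Winner: Carlos.
The two methods agree.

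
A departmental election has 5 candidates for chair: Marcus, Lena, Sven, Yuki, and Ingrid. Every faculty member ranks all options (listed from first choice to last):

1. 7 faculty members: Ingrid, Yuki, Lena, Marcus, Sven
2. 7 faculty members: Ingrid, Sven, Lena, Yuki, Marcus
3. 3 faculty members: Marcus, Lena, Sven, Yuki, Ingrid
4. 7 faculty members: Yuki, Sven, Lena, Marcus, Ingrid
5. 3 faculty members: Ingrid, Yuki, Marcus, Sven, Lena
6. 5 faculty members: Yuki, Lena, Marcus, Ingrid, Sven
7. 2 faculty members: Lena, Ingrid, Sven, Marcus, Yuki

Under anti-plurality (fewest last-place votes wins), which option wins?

Last-place votes: Marcus 7, Lena 3, Sven 12, Yuki 2, Ingrid 10.
Yuki is ranked last by the fewest voters, so Yuki wins.

Yuki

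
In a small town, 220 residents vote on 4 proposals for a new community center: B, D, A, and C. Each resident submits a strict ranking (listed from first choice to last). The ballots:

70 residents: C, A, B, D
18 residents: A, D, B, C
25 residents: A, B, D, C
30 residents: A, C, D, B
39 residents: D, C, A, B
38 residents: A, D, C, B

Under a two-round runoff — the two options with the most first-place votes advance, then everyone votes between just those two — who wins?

Round 1 first-place votes: B 0, D 39, A 111, C 70.
A and C advance.
Runoff: A is preferred to C by 111 voters; C by 109.
A wins the runoff.

A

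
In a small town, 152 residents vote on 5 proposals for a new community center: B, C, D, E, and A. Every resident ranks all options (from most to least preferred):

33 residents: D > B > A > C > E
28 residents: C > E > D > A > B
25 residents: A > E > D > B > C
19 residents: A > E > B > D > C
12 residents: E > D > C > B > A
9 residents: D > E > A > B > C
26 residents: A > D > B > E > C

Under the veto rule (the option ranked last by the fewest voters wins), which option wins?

D

Last-place votes: B 28, C 79, D 0, E 33, A 12.
D is ranked last by the fewest voters, so D wins.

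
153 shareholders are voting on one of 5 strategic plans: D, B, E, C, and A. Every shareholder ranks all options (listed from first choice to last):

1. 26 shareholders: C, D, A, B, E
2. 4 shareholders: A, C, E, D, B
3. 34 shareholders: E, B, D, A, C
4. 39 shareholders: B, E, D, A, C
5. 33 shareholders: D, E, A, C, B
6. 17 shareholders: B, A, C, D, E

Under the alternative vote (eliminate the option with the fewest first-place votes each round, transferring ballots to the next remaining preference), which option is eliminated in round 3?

Round 1: D 33, B 56, E 34, C 26, A 4. Eliminate A.
Round 2: D 33, B 56, E 34, C 30. Eliminate C.
Round 3: D 59, B 56, E 38. Eliminate E.

E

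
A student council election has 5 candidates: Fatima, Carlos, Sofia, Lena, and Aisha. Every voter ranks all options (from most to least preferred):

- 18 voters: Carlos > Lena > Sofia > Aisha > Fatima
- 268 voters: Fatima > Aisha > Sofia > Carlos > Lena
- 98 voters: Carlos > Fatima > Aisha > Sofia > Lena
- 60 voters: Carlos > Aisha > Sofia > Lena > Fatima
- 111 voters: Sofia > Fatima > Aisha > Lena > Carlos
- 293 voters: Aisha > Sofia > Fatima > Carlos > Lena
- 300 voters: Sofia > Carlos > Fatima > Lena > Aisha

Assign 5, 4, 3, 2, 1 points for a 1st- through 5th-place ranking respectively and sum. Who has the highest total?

Fatima: 18·1 + 268·5 + 98·4 + 60·1 + 111·4 + 293·3 + 300·3 = 4033
Carlos: 18·5 + 268·2 + 98·5 + 60·5 + 111·1 + 293·2 + 300·4 = 3313
Sofia: 18·3 + 268·3 + 98·2 + 60·3 + 111·5 + 293·4 + 300·5 = 4461
Lena: 18·4 + 268·1 + 98·1 + 60·2 + 111·2 + 293·1 + 300·2 = 1673
Aisha: 18·2 + 268·4 + 98·3 + 60·4 + 111·3 + 293·5 + 300·1 = 3740
Sofia has the highest Borda score (4461).

Sofia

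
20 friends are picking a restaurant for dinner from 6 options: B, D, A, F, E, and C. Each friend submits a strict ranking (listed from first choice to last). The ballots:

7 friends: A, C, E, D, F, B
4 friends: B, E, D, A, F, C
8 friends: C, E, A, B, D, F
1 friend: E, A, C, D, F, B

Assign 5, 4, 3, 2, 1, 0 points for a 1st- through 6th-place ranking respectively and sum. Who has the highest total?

B: 7·0 + 4·5 + 8·2 + 1·0 = 36
D: 7·2 + 4·3 + 8·1 + 1·2 = 36
A: 7·5 + 4·2 + 8·3 + 1·4 = 71
F: 7·1 + 4·1 + 8·0 + 1·1 = 12
E: 7·3 + 4·4 + 8·4 + 1·5 = 74
C: 7·4 + 4·0 + 8·5 + 1·3 = 71
E has the highest Borda score (74).

E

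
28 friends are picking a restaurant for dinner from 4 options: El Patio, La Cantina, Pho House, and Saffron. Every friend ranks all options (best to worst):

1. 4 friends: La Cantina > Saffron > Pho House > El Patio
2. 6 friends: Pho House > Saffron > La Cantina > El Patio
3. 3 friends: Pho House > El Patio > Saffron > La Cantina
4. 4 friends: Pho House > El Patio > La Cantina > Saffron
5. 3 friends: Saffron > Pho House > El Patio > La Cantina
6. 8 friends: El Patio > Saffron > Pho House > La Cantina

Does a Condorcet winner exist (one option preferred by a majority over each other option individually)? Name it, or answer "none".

none

Checking pairwise contests:
Pho House beats El Patio 20–8.
El Patio beats La Cantina 18–10.
Saffron beats Pho House 15–13.
El Patio beats Saffron 15–13.
Every option loses at least one head-to-head, so there is no Condorcet winner.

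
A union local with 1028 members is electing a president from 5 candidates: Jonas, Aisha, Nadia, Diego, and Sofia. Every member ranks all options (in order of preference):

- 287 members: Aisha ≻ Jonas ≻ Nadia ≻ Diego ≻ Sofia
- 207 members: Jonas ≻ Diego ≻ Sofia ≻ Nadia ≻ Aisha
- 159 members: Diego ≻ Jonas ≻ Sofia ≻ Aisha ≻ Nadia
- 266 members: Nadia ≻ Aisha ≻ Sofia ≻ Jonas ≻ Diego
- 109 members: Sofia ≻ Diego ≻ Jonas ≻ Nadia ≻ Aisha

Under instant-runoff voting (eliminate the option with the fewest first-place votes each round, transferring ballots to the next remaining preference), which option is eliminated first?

Round 1: Jonas 207, Aisha 287, Nadia 266, Diego 159, Sofia 109. Eliminate Sofia.

Sofia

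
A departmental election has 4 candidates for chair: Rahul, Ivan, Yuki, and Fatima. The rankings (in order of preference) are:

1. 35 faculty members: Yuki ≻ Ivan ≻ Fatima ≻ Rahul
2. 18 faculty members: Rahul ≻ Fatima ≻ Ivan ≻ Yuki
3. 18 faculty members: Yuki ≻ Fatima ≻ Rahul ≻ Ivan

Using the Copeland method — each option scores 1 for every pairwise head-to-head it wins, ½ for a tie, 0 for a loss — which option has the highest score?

Yuki

Rahul: beats Ivan; loses to Yuki and Fatima → score 1.
Ivan: loses to Rahul, Yuki, and Fatima → score 0.
Yuki: beats Rahul, Ivan, and Fatima → score 3.
Fatima: beats Rahul and Ivan; loses to Yuki → score 2.
Yuki has the best pairwise record.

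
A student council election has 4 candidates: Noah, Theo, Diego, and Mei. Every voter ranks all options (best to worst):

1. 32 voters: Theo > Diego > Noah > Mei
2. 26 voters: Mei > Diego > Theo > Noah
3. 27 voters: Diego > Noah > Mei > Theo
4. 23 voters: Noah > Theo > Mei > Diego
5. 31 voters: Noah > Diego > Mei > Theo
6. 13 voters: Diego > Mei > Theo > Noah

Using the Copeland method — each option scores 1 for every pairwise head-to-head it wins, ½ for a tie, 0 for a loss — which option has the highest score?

Diego

Noah: beats Theo and Mei; loses to Diego → score 2.
Theo: loses to Noah, Diego, and Mei → score 0.
Diego: beats Noah, Theo, and Mei → score 3.
Mei: beats Theo; loses to Noah and Diego → score 1.
Diego has the best pairwise record.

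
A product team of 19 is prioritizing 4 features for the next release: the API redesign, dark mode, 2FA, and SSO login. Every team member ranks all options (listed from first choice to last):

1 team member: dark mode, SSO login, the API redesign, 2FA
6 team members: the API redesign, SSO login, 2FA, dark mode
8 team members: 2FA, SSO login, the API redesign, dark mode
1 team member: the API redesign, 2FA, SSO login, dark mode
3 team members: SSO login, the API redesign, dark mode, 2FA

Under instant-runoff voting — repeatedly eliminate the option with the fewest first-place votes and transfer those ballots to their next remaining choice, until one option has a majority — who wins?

Round 1: the API redesign 7, dark mode 1, 2FA 8, SSO login 3. Eliminate dark mode.
Round 2: the API redesign 7, 2FA 8, SSO login 4. Eliminate SSO login.
Round 3: the API redesign 11, 2FA 8. The API redesign has a majority.

the API redesign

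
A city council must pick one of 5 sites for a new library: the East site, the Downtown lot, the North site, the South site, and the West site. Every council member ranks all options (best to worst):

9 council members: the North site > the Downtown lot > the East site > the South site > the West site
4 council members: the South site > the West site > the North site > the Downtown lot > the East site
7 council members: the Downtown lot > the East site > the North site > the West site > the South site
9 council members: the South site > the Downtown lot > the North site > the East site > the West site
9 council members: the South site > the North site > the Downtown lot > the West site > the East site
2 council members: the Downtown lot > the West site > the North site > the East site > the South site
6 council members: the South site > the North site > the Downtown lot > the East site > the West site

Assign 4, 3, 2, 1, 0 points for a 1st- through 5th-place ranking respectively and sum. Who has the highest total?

the North site

the East site: 9·2 + 4·0 + 7·3 + 9·1 + 9·0 + 2·1 + 6·1 = 56
the Downtown lot: 9·3 + 4·1 + 7·4 + 9·3 + 9·2 + 2·4 + 6·2 = 124
the North site: 9·4 + 4·2 + 7·2 + 9·2 + 9·3 + 2·2 + 6·3 = 125
the South site: 9·1 + 4·4 + 7·0 + 9·4 + 9·4 + 2·0 + 6·4 = 121
the West site: 9·0 + 4·3 + 7·1 + 9·0 + 9·1 + 2·3 + 6·0 = 34
the North site has the highest Borda score (125).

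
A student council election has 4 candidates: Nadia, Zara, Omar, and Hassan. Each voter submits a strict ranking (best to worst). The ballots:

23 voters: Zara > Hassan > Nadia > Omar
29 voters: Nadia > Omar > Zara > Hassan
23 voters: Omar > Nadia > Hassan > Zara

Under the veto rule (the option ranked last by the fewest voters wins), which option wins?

Nadia

Last-place votes: Nadia 0, Zara 23, Omar 23, Hassan 29.
Nadia is ranked last by the fewest voters, so Nadia wins.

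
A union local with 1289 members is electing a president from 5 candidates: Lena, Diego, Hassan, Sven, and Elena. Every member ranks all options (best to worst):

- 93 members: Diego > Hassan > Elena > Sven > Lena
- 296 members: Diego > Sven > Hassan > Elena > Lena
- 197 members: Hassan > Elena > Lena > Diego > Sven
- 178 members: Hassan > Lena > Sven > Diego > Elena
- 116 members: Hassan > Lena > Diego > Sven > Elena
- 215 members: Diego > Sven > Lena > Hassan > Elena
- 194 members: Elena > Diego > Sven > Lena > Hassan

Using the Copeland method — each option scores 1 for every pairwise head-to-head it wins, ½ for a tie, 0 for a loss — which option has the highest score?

Diego

Lena: loses to Diego, Hassan, Sven, and Elena → score 0.
Diego: beats Lena, Hassan, Sven, and Elena → score 4.
Hassan: beats Lena and Elena; loses to Diego and Sven → score 2.
Sven: beats Lena, Hassan, and Elena; loses to Diego → score 3.
Elena: beats Lena; loses to Diego, Hassan, and Sven → score 1.
Diego has the best pairwise record.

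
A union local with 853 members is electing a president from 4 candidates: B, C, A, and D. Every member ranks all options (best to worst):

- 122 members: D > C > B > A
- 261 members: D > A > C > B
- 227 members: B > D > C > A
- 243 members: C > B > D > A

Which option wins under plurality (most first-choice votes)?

First-place votes: B 227, C 243, A 0, D 383.
D has the most first-place votes.

D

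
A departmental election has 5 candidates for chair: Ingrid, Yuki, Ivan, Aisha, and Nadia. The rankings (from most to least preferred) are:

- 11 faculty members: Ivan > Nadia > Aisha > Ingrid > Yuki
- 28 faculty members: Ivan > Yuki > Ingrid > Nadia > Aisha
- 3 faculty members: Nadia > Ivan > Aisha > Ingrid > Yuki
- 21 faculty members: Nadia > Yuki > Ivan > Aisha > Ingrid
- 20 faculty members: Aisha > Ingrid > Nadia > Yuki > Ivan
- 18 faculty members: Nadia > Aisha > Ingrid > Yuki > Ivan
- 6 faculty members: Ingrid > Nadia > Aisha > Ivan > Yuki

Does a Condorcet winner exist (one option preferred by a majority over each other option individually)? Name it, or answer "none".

none

Checking pairwise contests:
Ivan beats Ingrid 63–44.
Ingrid beats Yuki 58–49.
Yuki beats Ivan 59–48.
Ivan beats Aisha 63–44.
Ingrid beats Nadia 54–53.
Every option loses at least one head-to-head, so there is no Condorcet winner.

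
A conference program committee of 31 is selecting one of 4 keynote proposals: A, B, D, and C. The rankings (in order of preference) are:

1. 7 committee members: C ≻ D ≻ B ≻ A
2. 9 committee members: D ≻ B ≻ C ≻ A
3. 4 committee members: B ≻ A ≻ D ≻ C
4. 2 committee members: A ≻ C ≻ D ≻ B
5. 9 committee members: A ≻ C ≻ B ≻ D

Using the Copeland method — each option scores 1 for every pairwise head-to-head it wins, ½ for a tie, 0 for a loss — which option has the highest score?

C

A: loses to B, D, and C → score 0.
B: beats A; loses to D and C → score 1.
D: beats A and B; loses to C → score 2.
C: beats A, B, and D → score 3.
C has the best pairwise record.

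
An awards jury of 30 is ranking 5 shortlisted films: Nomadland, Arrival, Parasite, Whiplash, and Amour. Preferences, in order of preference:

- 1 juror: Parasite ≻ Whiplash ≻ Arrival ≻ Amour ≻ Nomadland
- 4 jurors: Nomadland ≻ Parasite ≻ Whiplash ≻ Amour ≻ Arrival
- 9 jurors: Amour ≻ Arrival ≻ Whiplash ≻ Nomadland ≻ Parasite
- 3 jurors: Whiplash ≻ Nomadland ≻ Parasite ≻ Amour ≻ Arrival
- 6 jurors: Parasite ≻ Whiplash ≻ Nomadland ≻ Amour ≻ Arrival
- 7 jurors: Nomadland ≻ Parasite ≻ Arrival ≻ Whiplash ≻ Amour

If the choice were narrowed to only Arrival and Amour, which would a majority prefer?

Voters preferring Arrival to Amour: 8; preferring Amour to Arrival: 22.
Amour wins the head-to-head.

Amour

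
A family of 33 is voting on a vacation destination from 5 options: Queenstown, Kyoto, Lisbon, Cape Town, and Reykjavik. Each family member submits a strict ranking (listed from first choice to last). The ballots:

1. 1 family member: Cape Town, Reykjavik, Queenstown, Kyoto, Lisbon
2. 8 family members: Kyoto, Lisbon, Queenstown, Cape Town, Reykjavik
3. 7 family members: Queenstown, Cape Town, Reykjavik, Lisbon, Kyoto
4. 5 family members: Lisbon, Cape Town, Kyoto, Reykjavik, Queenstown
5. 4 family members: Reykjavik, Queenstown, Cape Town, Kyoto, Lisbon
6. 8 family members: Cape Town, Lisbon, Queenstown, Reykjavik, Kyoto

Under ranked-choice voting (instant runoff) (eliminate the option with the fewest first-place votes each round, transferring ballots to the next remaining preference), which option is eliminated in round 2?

Lisbon

Round 1: Queenstown 7, Kyoto 8, Lisbon 5, Cape Town 9, Reykjavik 4. Eliminate Reykjavik.
Round 2: Queenstown 11, Kyoto 8, Lisbon 5, Cape Town 9. Eliminate Lisbon.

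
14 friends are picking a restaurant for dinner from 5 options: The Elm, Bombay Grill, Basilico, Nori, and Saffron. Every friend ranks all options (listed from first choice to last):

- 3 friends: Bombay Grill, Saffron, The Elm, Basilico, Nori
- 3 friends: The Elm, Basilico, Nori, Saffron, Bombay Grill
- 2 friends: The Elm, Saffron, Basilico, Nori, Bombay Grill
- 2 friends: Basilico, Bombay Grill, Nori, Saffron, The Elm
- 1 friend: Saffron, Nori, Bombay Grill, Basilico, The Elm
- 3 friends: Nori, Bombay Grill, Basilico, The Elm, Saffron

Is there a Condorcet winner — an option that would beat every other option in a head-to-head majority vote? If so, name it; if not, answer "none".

none

Checking pairwise contests:
Bombay Grill beats The Elm 9–5.
Nori beats Bombay Grill 9–5.
The Elm beats Basilico 8–6.
The Elm beats Nori 8–6.
The Elm beats Saffron 8–6.
Every option loses at least one head-to-head, so there is no Condorcet winner.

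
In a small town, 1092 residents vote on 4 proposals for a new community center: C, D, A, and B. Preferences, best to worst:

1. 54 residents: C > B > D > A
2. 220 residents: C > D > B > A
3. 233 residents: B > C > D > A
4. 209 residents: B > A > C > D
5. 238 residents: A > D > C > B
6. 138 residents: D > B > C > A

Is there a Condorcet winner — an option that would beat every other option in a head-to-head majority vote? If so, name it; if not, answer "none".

Checking pairwise contests:
B beats C 580–512.
C beats D 716–376.
C beats A 645–447.
D beats B 596–496.
Every option loses at least one head-to-head, so there is no Condorcet winner.

none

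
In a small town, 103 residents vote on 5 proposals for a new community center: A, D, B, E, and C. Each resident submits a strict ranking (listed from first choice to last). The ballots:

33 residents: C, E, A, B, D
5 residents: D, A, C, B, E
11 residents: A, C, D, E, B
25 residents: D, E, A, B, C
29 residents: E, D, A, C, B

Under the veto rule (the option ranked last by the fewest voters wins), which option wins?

Last-place votes: A 0, D 33, B 40, E 5, C 25.
A is ranked last by the fewest voters, so A wins.

A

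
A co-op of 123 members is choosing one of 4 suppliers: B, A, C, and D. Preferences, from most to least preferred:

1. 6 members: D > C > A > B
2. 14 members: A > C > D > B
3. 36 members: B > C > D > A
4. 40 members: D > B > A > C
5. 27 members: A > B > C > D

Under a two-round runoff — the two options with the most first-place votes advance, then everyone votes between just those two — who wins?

D

Round 1 first-place votes: B 36, A 41, C 0, D 46.
D and A advance.
Runoff: D is preferred to A by 82 voters; A by 41.
D wins the runoff.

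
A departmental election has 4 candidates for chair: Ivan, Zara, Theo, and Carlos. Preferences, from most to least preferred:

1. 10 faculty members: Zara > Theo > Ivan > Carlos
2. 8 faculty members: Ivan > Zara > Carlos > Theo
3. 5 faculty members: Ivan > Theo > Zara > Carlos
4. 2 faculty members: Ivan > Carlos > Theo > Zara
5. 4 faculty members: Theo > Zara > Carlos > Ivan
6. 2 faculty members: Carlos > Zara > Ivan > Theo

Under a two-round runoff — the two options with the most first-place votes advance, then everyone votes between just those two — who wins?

Round 1 first-place votes: Ivan 15, Zara 10, Theo 4, Carlos 2.
Ivan and Zara advance.
Runoff: Ivan is preferred to Zara by 15 voters; Zara by 16.
Zara wins the runoff.

Zara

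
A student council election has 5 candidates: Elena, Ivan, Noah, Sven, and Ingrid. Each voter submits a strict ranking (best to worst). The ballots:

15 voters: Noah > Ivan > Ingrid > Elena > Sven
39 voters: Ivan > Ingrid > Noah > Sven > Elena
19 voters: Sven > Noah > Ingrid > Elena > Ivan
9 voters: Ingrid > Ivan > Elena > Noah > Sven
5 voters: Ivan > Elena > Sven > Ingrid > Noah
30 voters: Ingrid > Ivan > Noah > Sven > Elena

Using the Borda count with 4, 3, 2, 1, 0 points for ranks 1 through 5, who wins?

Elena: 15·1 + 39·0 + 19·1 + 9·2 + 5·3 + 30·0 = 67
Ivan: 15·3 + 39·4 + 19·0 + 9·3 + 5·4 + 30·3 = 338
Noah: 15·4 + 39·2 + 19·3 + 9·1 + 5·0 + 30·2 = 264
Sven: 15·0 + 39·1 + 19·4 + 9·0 + 5·2 + 30·1 = 155
Ingrid: 15·2 + 39·3 + 19·2 + 9·4 + 5·1 + 30·4 = 346
Ingrid has the highest Borda score (346).

Ingrid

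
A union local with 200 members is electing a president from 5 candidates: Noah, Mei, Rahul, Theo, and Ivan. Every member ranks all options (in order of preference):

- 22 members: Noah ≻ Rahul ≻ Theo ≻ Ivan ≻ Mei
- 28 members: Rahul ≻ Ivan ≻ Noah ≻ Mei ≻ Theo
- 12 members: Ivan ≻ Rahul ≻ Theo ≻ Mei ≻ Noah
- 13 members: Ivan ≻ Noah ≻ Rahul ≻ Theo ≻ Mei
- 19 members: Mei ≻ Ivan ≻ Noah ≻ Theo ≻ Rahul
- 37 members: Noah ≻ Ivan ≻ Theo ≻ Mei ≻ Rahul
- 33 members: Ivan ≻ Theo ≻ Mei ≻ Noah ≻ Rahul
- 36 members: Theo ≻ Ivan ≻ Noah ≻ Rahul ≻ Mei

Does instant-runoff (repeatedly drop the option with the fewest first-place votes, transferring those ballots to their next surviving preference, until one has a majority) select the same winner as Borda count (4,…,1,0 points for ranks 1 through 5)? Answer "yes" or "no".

yes

Instant-runoff — R1 Noah 59, Mei 19, Rahul 28, Theo 36, Ivan 58 (Mei out); R2 Noah 59, Rahul 28, Theo 36, Ivan 77 (Rahul out); R3 Noah 59, Theo 36, Ivan 105 (Ivan winner). Winner: Ivan.
Borda — scores: Noah 474, Mei 219, Rahul 276, Theo 417, Ivan 614. Winner: Ivan.
The two methods agree.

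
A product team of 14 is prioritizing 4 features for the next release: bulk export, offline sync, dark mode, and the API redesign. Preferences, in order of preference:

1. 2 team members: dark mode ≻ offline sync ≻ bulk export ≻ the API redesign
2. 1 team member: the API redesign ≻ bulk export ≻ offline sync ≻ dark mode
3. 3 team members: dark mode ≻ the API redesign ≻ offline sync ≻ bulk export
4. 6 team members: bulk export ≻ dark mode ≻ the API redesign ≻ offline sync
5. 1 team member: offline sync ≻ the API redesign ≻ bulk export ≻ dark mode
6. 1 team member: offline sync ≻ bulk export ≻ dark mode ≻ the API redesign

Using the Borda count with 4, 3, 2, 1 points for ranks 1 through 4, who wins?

dark mode

bulk export: 2·2 + 1·3 + 3·1 + 6·4 + 1·2 + 1·3 = 39
offline sync: 2·3 + 1·2 + 3·2 + 6·1 + 1·4 + 1·4 = 28
dark mode: 2·4 + 1·1 + 3·4 + 6·3 + 1·1 + 1·2 = 42
the API redesign: 2·1 + 1·4 + 3·3 + 6·2 + 1·3 + 1·1 = 31
dark mode has the highest Borda score (42).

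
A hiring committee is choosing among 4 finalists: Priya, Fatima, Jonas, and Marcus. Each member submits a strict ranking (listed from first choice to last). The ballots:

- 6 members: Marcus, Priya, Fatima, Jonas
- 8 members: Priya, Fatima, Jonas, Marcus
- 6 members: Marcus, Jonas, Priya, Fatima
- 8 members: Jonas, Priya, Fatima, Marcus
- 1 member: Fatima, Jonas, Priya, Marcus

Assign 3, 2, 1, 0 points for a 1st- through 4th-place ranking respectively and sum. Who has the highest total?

Priya: 6·2 + 8·3 + 6·1 + 8·2 + 1·1 = 59
Fatima: 6·1 + 8·2 + 6·0 + 8·1 + 1·3 = 33
Jonas: 6·0 + 8·1 + 6·2 + 8·3 + 1·2 = 46
Marcus: 6·3 + 8·0 + 6·3 + 8·0 + 1·0 = 36
Priya has the highest Borda score (59).

Priya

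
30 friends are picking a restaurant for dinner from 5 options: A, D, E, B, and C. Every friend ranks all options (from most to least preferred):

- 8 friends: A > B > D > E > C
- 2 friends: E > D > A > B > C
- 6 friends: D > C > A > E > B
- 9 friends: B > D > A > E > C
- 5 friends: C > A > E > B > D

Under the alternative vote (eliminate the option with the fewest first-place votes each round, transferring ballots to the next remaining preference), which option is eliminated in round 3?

Round 1: A 8, D 6, E 2, B 9, C 5. Eliminate E.
Round 2: A 8, D 8, B 9, C 5. Eliminate C.
Round 3: A 13, D 8, B 9. Eliminate D.

D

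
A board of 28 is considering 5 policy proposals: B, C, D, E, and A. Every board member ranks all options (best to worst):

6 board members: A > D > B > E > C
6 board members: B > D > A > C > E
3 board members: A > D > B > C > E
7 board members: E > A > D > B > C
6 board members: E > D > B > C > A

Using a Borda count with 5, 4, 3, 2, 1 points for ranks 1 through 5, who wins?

D

B: 6·3 + 6·5 + 3·3 + 7·2 + 6·3 = 89
C: 6·1 + 6·2 + 3·2 + 7·1 + 6·2 = 43
D: 6·4 + 6·4 + 3·4 + 7·3 + 6·4 = 105
E: 6·2 + 6·1 + 3·1 + 7·5 + 6·5 = 86
A: 6·5 + 6·3 + 3·5 + 7·4 + 6·1 = 97
D has the highest Borda score (105).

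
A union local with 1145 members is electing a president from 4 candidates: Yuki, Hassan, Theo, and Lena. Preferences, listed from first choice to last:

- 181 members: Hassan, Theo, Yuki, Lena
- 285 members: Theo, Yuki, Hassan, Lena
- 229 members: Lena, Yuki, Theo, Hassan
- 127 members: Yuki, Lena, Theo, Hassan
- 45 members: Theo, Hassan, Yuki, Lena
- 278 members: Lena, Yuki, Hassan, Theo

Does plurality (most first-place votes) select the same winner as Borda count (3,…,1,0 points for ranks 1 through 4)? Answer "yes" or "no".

Plurality — first-place votes: Yuki 127, Hassan 181, Theo 330, Lena 507. Winner: Lena.
Borda — scores: Yuki 2191, Hassan 1196, Theo 1708, Lena 1775. Winner: Yuki.
The two methods disagree.

no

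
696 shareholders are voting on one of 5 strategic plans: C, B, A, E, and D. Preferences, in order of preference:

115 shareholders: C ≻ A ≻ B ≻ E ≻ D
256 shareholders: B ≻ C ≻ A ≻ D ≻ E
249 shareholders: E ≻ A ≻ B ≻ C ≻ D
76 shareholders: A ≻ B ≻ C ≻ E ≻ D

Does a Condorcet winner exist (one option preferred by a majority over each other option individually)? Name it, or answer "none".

none

Checking pairwise contests:
B beats C 581–115.
A beats B 440–256.
C beats A 371–325.
C beats E 447–249.
C beats D 696–0.
Every option loses at least one head-to-head, so there is no Condorcet winner.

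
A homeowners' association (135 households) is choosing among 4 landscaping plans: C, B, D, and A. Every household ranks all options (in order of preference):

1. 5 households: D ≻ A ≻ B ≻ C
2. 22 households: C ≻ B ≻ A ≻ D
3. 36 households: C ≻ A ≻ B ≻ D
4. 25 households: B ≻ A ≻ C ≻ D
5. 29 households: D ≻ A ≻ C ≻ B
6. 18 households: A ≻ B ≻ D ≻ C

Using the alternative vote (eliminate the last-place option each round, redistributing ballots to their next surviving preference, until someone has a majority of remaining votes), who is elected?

Round 1: C 58, B 25, D 34, A 18. Eliminate A.
Round 2: C 58, B 43, D 34. Eliminate D.
Round 3: C 87, B 48. C has a majority.

C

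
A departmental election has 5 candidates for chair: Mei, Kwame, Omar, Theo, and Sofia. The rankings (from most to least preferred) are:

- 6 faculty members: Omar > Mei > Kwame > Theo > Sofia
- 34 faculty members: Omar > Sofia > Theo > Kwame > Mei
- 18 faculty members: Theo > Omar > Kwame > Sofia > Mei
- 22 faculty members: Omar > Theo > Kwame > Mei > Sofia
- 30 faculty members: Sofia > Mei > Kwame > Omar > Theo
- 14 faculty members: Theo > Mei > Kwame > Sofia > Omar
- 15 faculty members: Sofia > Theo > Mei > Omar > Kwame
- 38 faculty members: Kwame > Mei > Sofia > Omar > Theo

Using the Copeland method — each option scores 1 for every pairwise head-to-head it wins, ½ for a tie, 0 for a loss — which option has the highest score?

Sofia

Mei: beats Omar; loses to Kwame, Theo, and Sofia → score 1.
Kwame: beats Mei and Sofia; loses to Omar and Theo → score 2.
Omar: beats Kwame and Theo; loses to Mei and Sofia → score 2.
Theo: beats Mei and Kwame; loses to Omar and Sofia → score 2.
Sofia: beats Mei, Omar, and Theo; loses to Kwame → score 3.
Sofia has the best pairwise record.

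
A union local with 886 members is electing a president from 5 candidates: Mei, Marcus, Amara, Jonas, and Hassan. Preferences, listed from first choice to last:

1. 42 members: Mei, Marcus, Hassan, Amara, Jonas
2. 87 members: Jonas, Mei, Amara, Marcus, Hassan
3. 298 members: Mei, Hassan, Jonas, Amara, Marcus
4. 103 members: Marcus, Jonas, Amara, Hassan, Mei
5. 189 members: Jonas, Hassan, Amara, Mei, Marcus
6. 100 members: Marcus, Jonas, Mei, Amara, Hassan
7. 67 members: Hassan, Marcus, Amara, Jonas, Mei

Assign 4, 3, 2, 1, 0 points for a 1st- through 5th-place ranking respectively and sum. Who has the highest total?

Mei: 42·4 + 87·3 + 298·4 + 103·0 + 189·1 + 100·2 + 67·0 = 2010
Marcus: 42·3 + 87·1 + 298·0 + 103·4 + 189·0 + 100·4 + 67·3 = 1226
Amara: 42·1 + 87·2 + 298·1 + 103·2 + 189·2 + 100·1 + 67·2 = 1332
Jonas: 42·0 + 87·4 + 298·2 + 103·3 + 189·4 + 100·3 + 67·1 = 2376
Hassan: 42·2 + 87·0 + 298·3 + 103·1 + 189·3 + 100·0 + 67·4 = 1916
Jonas has the highest Borda score (2376).

Jonas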